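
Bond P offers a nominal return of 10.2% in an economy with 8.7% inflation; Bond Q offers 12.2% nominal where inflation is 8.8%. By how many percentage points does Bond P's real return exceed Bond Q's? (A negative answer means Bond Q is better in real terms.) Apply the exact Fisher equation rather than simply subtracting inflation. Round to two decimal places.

Bond P real return: 1.102/1.087 − 1 = 1.380%.
Bond Q real return: 1.122/1.088 − 1 = 3.125%.
Difference: 1.380 − 3.125 = -1.745 pp.

-1.75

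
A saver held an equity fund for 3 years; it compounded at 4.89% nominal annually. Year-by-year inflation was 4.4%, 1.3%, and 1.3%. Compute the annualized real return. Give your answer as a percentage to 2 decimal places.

2.51%

Cumulative inflation factor: 1.044 × 1.013 × 1.013 ≈ 1.07132.
Nominal growth factor: 1.15399. Real growth factor = 1.15399 / 1.07132 ≈ 1.07717.
Annualized: 1.07717^(1/3) − 1 ≈ 0.02509.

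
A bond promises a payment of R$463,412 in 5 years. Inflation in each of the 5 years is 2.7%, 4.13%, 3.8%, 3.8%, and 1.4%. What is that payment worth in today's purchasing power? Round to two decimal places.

R$396,632.50

Price-level factor over 5 years: 1.027 × 1.0413 × 1.038 × 1.038 × 1.014 ≈ 1.1683661714.
Purchasing power today: R$463,412 divided by that factor.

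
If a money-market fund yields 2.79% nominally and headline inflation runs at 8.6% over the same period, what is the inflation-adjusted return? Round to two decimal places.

Real return via the Fisher equation: (1 + 2.79%)/(1 + 8.6%) − 1 = 1.0279/1.086 − 1 ≈ -0.05350.

-5.35%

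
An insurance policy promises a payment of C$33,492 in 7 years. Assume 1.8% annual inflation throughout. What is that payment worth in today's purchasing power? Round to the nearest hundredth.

Price-level factor over 7 years: (1 + 1.8%)^7 ≈ 1.1330118341.
Purchasing power today: C$33,492 divided by that factor.

C$29,560.15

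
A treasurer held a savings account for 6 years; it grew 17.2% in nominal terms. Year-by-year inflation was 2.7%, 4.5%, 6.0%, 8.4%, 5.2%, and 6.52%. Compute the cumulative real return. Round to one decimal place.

-15.2%

Cumulative inflation factor: 1.027 × 1.045 × 1.060 × 1.084 × 1.052 × 1.0652 ≈ 1.38188.
Nominal growth factor: 1.17200. Real growth factor = 1.17200 / 1.38188 ≈ 0.84812.
Total real return ≈ -15.1877%.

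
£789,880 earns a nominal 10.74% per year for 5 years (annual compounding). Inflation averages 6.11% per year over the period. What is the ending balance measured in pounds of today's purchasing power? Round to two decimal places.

£977,917.33

Nominal value at maturity: £789,880 × (1 + 10.74%)^5 ≈ £1,315,478.38.
Price-level factor over 5 years: (1 + 6.11%)^5 ≈ 1.3451836271.
Dividing the nominal maturity value by the price-level factor gives the value in today's money.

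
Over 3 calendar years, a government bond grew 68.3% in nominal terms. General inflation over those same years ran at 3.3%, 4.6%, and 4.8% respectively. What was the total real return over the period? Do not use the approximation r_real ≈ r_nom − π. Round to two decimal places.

Cumulative inflation factor: 1.033 × 1.046 × 1.048 ≈ 1.13238.
Nominal growth factor: 1.68300. Real growth factor = 1.68300 / 1.13238 ≈ 1.48625.
Total real return ≈ 48.6246%.

48.62%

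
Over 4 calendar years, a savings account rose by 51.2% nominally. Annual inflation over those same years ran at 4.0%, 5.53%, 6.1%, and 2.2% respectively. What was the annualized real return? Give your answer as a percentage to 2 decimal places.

Cumulative inflation factor: 1.040 × 1.0553 × 1.061 × 1.022 ≈ 1.19008.
Nominal growth factor: 1.51200. Real growth factor = 1.51200 / 1.19008 ≈ 1.27050.
Annualized: 1.27050^(1/4) − 1 ≈ 0.06168.

6.17%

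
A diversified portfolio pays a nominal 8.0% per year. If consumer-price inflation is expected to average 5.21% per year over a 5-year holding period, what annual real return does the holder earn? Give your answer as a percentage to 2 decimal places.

2.65%

With constant rates the annual real return is the same each year: (1+8.0%)/(1+5.21%) − 1 = 0.02652.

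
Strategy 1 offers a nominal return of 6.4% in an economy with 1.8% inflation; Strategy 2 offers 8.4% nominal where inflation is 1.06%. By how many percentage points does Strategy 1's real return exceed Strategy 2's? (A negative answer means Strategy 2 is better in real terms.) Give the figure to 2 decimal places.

-2.74

Strategy 1 real return: 1.064/1.018 − 1 = 4.519%.
Strategy 2 real return: 1.084/1.0106 − 1 = 7.263%.
Difference: 4.519 − 7.263 = -2.744 pp.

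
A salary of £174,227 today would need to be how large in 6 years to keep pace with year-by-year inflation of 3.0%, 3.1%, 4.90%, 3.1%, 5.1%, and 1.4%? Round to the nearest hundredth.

Cumulative price-level factor: 1.030 × 1.031 × 1.0490 × 1.031 × 1.051 × 1.014 ≈ 1.2239698345.
The nominal amount required is £174,227 scaled up by that factor.

£213,248.59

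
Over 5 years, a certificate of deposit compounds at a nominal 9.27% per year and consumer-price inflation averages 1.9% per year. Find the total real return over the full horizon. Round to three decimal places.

The annual real rate is (1+9.27%)/(1+1.9%) − 1 = 7.2326%.
Compounded over 5 years: (1 + 0.072326)^5 − 1 ≈ 0.41786.

41.786%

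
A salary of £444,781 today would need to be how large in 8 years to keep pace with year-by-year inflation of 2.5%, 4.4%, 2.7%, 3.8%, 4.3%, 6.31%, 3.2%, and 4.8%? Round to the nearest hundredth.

Cumulative price-level factor: 1.025 × 1.044 × 1.027 × 1.038 × 1.043 × 1.0631 × 1.032 × 1.048 ≈ 1.3680172312.
The nominal amount required is £444,781 scaled up by that factor.

£608,468.07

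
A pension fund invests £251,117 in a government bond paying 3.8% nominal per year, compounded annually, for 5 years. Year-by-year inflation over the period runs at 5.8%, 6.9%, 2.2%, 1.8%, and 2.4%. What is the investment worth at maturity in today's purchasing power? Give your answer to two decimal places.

Nominal value at maturity: £251,117 × (1 + 3.8%)^5 ≈ £302,595.79.
Price-level factor over 5 years: 1.058 × 1.069 × 1.022 × 1.018 × 1.024 ≈ 1.2049305158.
The maturity value deflated by that factor is the answer in today's purchasing power.

£251,131.32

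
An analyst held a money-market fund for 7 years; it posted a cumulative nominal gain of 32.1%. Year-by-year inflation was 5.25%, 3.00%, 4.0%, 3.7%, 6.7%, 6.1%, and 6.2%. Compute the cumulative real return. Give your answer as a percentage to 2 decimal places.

Cumulative inflation factor: 1.0525 × 1.0300 × 1.040 × 1.037 × 1.067 × 1.061 × 1.062 ≈ 1.40565.
Nominal growth factor: 1.32100. Real growth factor = 1.32100 / 1.40565 ≈ 0.93978.
Total real return ≈ -6.0218%.

-6.02%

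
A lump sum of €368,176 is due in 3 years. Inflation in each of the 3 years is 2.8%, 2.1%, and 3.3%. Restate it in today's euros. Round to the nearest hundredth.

€339,575.46

Price-level factor over 3 years: 1.028 × 1.021 × 1.033 = 1.084224404.
Purchasing power today: €368,176 divided by that factor.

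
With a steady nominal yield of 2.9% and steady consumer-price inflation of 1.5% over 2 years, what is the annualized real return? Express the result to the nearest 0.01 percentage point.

With constant rates the annual real return is the same each year: (1+2.9%)/(1+1.5%) − 1 = 0.01379.

1.38%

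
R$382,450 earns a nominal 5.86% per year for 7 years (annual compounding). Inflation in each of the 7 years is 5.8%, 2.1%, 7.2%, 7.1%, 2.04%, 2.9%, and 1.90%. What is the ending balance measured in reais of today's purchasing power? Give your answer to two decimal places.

R$429,380.40

Nominal value at maturity: R$382,450 × (1 + 5.86%)^7 ≈ R$569,767.79.
Price-level factor over 7 years: 1.058 × 1.021 × 1.072 × 1.071 × 1.0204 × 1.029 × 1.0190 ≈ 1.3269534095.
The maturity value deflated by that factor is the answer in today's purchasing power.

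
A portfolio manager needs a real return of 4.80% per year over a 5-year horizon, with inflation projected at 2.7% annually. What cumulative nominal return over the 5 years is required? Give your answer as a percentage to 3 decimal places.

Required annual nominal rate: (1+4.80%)(1+2.7%) − 1 = 7.6296%.
Cumulative over 5 years: (1 + 0.076296)^5 − 1 ≈ 0.44430.

44.430%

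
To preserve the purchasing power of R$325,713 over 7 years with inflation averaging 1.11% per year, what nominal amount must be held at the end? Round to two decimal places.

Cumulative price-level factor: (1+1.11%)^7 ≈ 1.0803358120.
The nominal amount required is R$325,713 scaled up by that factor.

R$351,879.42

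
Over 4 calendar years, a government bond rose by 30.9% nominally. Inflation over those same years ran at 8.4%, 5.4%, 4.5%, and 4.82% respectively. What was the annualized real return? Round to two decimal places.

1.13%

Cumulative inflation factor: 1.084 × 1.054 × 1.045 × 1.0482 ≈ 1.25150.
Nominal growth factor: 1.30900. Real growth factor = 1.30900 / 1.25150 ≈ 1.04595.
Annualized: 1.04595^(1/4) − 1 ≈ 0.01129.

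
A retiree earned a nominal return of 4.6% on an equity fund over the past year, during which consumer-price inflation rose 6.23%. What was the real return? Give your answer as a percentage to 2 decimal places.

Real return via the Fisher equation: (1 + 4.6%)/(1 + 6.23%) − 1 = 1.046/1.0623 − 1 ≈ -0.01534.

-1.53%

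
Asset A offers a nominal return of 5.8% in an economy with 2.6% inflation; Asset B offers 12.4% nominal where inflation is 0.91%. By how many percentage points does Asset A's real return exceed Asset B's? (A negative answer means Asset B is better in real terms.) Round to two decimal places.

Asset A real return: 1.058/1.026 − 1 = 3.119%.
Asset B real return: 1.124/1.0091 − 1 = 11.386%.
Difference: 3.119 − 11.386 = -8.267 pp.

-8.27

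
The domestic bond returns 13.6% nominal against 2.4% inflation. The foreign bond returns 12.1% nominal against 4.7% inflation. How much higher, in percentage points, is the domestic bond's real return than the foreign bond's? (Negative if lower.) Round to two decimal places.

3.87

The domestic bond real return: 1.136/1.024 − 1 = 10.938%.
The foreign bond real return: 1.121/1.047 − 1 = 7.068%.
Difference: 10.938 − 7.068 = 3.870 pp.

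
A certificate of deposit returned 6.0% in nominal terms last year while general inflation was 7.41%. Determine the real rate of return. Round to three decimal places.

Real return via the Fisher equation: (1 + 6.0%)/(1 + 7.41%) − 1 = 1.060/1.0741 − 1 ≈ -0.01313.

-1.313%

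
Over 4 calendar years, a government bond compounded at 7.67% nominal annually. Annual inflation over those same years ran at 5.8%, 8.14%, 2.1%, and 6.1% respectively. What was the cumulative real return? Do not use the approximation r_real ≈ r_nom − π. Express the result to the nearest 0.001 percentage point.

8.434%

Cumulative inflation factor: 1.058 × 1.0814 × 1.021 × 1.061 ≈ 1.23940.
Nominal growth factor: 1.34394. Real growth factor = 1.34394 / 1.23940 ≈ 1.08434.
Total real return ≈ 8.4341%.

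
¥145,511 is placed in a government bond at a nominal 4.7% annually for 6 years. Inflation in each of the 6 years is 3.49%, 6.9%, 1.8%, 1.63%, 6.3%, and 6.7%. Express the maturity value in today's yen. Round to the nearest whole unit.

Nominal value at maturity: ¥145,511 × (1 + 4.7%)^6 ≈ ¥191,680.
Price-level factor over 6 years: 1.0349 × 1.069 × 1.018 × 1.0163 × 1.063 × 1.067 ≈ 1.2982056045.
Dividing the nominal maturity value by the price-level factor gives the value in today's money.

¥147,650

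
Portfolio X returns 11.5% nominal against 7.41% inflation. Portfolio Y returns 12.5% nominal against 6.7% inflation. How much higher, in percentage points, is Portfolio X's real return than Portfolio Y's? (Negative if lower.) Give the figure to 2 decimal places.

-1.63

Portfolio X real return: 1.115/1.0741 − 1 = 3.808%.
Portfolio Y real return: 1.125/1.067 − 1 = 5.436%.
Difference: 3.808 − 5.436 = -1.628 pp.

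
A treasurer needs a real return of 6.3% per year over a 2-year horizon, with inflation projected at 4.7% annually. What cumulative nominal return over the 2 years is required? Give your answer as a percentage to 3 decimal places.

23.868%

Required annual nominal rate: (1+6.3%)(1+4.7%) − 1 = 11.2961%.
Cumulative over 2 years: (1 + 0.112961)^2 − 1 ≈ 0.23868.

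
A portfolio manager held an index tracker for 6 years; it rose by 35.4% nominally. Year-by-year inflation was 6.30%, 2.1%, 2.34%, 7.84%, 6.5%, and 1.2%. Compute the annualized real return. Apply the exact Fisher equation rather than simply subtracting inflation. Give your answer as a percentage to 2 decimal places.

0.80%

Cumulative inflation factor: 1.0630 × 1.021 × 1.0234 × 1.0784 × 1.065 × 1.012 ≈ 1.29096.
Nominal growth factor: 1.35400. Real growth factor = 1.35400 / 1.29096 ≈ 1.04883.
Annualized: 1.04883^(1/6) − 1 ≈ 0.00798.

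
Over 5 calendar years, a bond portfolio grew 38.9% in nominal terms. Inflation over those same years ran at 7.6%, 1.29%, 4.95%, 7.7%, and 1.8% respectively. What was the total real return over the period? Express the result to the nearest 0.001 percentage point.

Cumulative inflation factor: 1.076 × 1.0129 × 1.0495 × 1.077 × 1.018 ≈ 1.25408.
Nominal growth factor: 1.38900. Real growth factor = 1.38900 / 1.25408 ≈ 1.10759.
Total real return ≈ 10.7586%.

10.759%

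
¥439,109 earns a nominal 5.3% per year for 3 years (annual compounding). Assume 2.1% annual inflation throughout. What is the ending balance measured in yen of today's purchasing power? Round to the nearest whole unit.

Nominal value at maturity: ¥439,109 × (1 + 5.3%)^3 ≈ ¥512,693.
Price-level factor over 3 years: (1 + 2.1%)^3 = 1.064332261.
The maturity value deflated by that factor is the answer in today's purchasing power.

¥481,704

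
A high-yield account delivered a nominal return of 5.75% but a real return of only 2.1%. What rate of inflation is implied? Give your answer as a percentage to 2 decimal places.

3.57%

From (1+r_nom) = (1+r_real)(1+π), we get 1+π = (1 + 5.75%)/(1 + 2.1%) = 1.0575/1.021 ≈ 1.03575.
So π ≈ 3.5749%.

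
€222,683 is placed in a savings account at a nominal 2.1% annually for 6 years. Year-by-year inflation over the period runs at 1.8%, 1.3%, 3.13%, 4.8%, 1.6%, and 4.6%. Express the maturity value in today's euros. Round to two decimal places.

Nominal value at maturity: €222,683 × (1 + 2.1%)^6 ≈ €252,256.01.
Price-level factor over 6 years: 1.018 × 1.013 × 1.0313 × 1.048 × 1.016 × 1.046 ≈ 1.1844832297.
Dividing the nominal maturity value by the price-level factor gives the value in today's money.

€212,967.14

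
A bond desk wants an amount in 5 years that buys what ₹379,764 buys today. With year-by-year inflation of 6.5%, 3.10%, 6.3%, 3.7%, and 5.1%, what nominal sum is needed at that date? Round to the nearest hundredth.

₹483,099.74

Cumulative price-level factor: 1.065 × 1.0310 × 1.063 × 1.037 × 1.051 ≈ 1.2721051476.
Multiplying ₹379,764 by the price-level factor gives the future nominal sum.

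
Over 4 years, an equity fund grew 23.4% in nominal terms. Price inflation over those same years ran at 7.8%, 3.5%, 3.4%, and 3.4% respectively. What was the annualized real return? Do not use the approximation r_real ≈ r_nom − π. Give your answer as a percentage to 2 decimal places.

Cumulative inflation factor: 1.078 × 1.035 × 1.034 × 1.034 ≈ 1.19289.
Nominal growth factor: 1.23400. Real growth factor = 1.23400 / 1.19289 ≈ 1.03446.
Annualized: 1.03446^(1/4) − 1 ≈ 0.00851.

0.85%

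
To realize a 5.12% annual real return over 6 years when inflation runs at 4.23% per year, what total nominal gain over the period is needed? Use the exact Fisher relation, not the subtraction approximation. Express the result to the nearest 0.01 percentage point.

Required annual nominal rate: (1+5.12%)(1+4.23%) − 1 = 9.566576%.
Cumulative over 6 years: (1 + 0.09566576)^6 − 1 ≈ 0.73009.

73.01%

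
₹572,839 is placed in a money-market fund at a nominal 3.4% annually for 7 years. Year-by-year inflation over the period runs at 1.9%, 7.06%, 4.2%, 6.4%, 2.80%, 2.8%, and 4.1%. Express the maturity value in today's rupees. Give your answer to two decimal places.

Nominal value at maturity: ₹572,839 × (1 + 3.4%)^7 ≈ ₹723,896.29.
Price-level factor over 7 years: 1.019 × 1.0706 × 1.042 × 1.064 × 1.0280 × 1.028 × 1.041 ≈ 1.3306006425.
Dividing the nominal maturity value by the price-level factor gives the value in today's money.

₹544,037.23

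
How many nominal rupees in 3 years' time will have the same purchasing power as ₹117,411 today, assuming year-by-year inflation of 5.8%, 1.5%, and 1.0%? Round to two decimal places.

₹127,344.99

Cumulative price-level factor: 1.058 × 1.015 × 1.010 = 1.0846087.
The nominal amount required is ₹117,411 scaled up by that factor.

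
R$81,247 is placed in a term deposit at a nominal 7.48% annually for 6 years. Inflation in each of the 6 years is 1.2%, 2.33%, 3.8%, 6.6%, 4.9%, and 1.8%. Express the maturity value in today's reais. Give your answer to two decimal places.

R$102,355.69

Nominal value at maturity: R$81,247 × (1 + 7.48%)^6 ≈ R$125,248.72.
Price-level factor over 6 years: 1.012 × 1.0233 × 1.038 × 1.066 × 1.049 × 1.018 ≈ 1.2236615422.
Dividing the nominal maturity value by the price-level factor gives the value in today's money.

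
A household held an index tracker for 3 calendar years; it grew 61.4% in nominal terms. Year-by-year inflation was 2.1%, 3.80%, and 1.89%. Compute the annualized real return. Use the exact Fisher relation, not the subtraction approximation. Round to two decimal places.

14.34%

Cumulative inflation factor: 1.021 × 1.0380 × 1.0189 ≈ 1.07983.
Nominal growth factor: 1.61400. Real growth factor = 1.61400 / 1.07983 ≈ 1.49468.
Annualized: 1.49468^(1/3) − 1 ≈ 0.14336.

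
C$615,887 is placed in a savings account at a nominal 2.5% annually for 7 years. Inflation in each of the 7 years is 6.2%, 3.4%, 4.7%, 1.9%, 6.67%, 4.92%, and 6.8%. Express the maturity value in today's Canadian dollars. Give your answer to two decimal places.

C$522,793.70

Nominal value at maturity: C$615,887 × (1 + 2.5%)^7 ≈ C$732,096.10.
Price-level factor over 7 years: 1.062 × 1.034 × 1.047 × 1.019 × 1.0667 × 1.0492 × 1.068 ≈ 1.4003537247.
The maturity value deflated by that factor is the answer in today's purchasing power.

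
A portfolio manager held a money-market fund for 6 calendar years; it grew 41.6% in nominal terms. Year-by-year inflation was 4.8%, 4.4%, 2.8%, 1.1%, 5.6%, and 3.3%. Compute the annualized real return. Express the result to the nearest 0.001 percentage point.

Cumulative inflation factor: 1.048 × 1.044 × 1.028 × 1.011 × 1.056 × 1.033 ≈ 1.24042.
Nominal growth factor: 1.41600. Real growth factor = 1.41600 / 1.24042 ≈ 1.14154.
Annualized: 1.14154^(1/6) − 1 ≈ 0.02231.

2.231%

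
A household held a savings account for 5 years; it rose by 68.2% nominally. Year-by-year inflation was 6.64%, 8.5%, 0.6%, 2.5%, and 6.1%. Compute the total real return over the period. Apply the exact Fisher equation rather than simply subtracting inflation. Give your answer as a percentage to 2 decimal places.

32.87%

Cumulative inflation factor: 1.0664 × 1.085 × 1.006 × 1.025 × 1.061 ≈ 1.26586.
Nominal growth factor: 1.68200. Real growth factor = 1.68200 / 1.26586 ≈ 1.32874.
Total real return ≈ 32.8737%.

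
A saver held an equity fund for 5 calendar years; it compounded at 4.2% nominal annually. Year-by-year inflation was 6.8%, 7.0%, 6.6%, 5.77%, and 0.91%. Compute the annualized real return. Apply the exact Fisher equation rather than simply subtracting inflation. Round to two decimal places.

Cumulative inflation factor: 1.068 × 1.070 × 1.066 × 1.0577 × 1.0091 ≈ 1.30020.
Nominal growth factor: 1.22840. Real growth factor = 1.22840 / 1.30020 ≈ 0.94478.
Annualized: 0.94478^(1/5) − 1 ≈ -0.01130.

-1.13%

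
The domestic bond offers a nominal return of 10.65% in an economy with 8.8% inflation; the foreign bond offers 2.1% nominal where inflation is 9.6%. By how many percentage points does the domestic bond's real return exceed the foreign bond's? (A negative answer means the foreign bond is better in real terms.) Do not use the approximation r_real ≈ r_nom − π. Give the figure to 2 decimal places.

The domestic bond real return: 1.1065/1.088 − 1 = 1.700%.
The foreign bond real return: 1.021/1.096 − 1 = -6.843%.
Difference: 1.700 − (-6.843) = 8.543 pp.

8.54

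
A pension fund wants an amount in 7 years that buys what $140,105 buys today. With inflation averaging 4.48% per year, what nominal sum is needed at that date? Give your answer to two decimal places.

$190,408.26

Cumulative price-level factor: (1+4.48%)^7 ≈ 1.3590397127.
The nominal amount required is $140,105 scaled up by that factor.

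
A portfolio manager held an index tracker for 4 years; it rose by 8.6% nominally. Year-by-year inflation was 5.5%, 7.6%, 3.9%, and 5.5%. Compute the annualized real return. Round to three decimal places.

Cumulative inflation factor: 1.055 × 1.076 × 1.039 × 1.055 ≈ 1.24432.
Nominal growth factor: 1.08600. Real growth factor = 1.08600 / 1.24432 ≈ 0.87276.
Annualized: 0.87276^(1/4) − 1 ≈ -0.03345.

-3.345%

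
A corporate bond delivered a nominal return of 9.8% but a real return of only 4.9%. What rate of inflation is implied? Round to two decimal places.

From (1+r_nom) = (1+r_real)(1+π), we get 1+π = (1 + 9.8%)/(1 + 4.9%) = 1.098/1.049 ≈ 1.04671.
So π ≈ 4.6711%.

4.67%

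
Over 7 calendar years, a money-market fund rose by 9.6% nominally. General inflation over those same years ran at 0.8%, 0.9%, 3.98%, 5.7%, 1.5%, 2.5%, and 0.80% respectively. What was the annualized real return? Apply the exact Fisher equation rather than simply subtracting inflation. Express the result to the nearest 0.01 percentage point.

-0.96%

Cumulative inflation factor: 1.008 × 1.009 × 1.0398 × 1.057 × 1.015 × 1.025 × 1.0080 ≈ 1.17227.
Nominal growth factor: 1.09600. Real growth factor = 1.09600 / 1.17227 ≈ 0.93494.
Annualized: 0.93494^(1/7) − 1 ≈ -0.00956.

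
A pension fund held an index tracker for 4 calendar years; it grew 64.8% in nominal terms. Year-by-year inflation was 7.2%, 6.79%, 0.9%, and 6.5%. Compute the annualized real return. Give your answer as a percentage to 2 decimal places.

Cumulative inflation factor: 1.072 × 1.0679 × 1.009 × 1.065 ≈ 1.23017.
Nominal growth factor: 1.64800. Real growth factor = 1.64800 / 1.23017 ≈ 1.33965.
Annualized: 1.33965^(1/4) − 1 ≈ 0.07584.

7.58%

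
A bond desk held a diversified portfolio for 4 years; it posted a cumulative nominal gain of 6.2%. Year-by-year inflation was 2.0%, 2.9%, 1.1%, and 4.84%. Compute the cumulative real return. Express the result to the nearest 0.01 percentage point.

Cumulative inflation factor: 1.020 × 1.029 × 1.011 × 1.0484 ≈ 1.11248.
Nominal growth factor: 1.06200. Real growth factor = 1.06200 / 1.11248 ≈ 0.95462.
Total real return ≈ -4.5379%.

-4.54%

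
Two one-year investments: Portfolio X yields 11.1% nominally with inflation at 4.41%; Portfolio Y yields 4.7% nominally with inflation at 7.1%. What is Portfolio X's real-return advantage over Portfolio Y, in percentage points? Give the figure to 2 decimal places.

Portfolio X real return: 1.111/1.0441 − 1 = 6.407%.
Portfolio Y real return: 1.047/1.071 − 1 = -2.241%.
Difference: 6.407 − (-2.241) = 8.648 pp.

8.65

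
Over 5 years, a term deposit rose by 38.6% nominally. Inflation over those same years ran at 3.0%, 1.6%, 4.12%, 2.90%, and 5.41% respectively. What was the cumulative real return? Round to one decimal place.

17.3%

Cumulative inflation factor: 1.030 × 1.016 × 1.0412 × 1.0290 × 1.0541 ≈ 1.18185.
Nominal growth factor: 1.38600. Real growth factor = 1.38600 / 1.18185 ≈ 1.17274.
Total real return ≈ 17.2738%.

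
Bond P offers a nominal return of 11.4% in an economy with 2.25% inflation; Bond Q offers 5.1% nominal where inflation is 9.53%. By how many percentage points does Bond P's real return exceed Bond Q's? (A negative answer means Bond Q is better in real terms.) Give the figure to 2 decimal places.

Bond P real return: 1.114/1.0225 − 1 = 8.949%.
Bond Q real return: 1.051/1.0953 − 1 = -4.045%.
Difference: 8.949 − (-4.045) = 12.994 pp.

12.99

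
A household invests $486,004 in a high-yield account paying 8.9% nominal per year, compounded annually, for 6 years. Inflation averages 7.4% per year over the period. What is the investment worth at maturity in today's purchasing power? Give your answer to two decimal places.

$528,179.37

Nominal value at maturity: $486,004 × (1 + 8.9%)^6 ≈ $810,600.98.
Price-level factor over 6 years: (1 + 7.4%)^6 ≈ 1.5347077569.
The maturity value deflated by that factor is the answer in today's purchasing power.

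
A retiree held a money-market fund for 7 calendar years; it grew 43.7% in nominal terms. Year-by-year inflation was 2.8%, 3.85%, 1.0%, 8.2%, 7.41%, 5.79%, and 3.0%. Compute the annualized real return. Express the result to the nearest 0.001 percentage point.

Cumulative inflation factor: 1.028 × 1.0385 × 1.010 × 1.082 × 1.0741 × 1.0579 × 1.030 ≈ 1.36545.
Nominal growth factor: 1.43700. Real growth factor = 1.43700 / 1.36545 ≈ 1.05240.
Annualized: 1.05240^(1/7) − 1 ≈ 0.00732.

0.732%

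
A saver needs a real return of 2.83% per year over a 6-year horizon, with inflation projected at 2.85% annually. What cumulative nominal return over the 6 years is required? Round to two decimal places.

Required annual nominal rate: (1+2.83%)(1+2.85%) − 1 = 5.760655%.
Cumulative over 6 years: (1 + 0.05760655)^6 − 1 ≈ 0.39941.

39.94%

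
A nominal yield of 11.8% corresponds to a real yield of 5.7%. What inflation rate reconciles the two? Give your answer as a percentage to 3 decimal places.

5.771%

From (1+r_nom) = (1+r_real)(1+π), we get 1+π = (1 + 11.8%)/(1 + 5.7%) = 1.118/1.057 ≈ 1.05771.
So π ≈ 5.7711%.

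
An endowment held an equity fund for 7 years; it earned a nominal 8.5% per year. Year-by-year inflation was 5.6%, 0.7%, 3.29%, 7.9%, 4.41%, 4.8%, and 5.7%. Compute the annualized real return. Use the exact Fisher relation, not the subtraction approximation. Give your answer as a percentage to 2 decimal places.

Cumulative inflation factor: 1.056 × 1.007 × 1.0329 × 1.079 × 1.0441 × 1.048 × 1.057 ≈ 1.37073.
Nominal growth factor: 1.77014. Real growth factor = 1.77014 / 1.37073 ≈ 1.29139.
Annualized: 1.29139^(1/7) − 1 ≈ 0.03721.

3.72%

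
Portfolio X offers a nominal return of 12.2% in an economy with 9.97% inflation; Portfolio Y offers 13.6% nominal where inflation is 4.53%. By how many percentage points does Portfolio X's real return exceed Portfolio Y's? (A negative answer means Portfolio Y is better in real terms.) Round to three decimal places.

Portfolio X real return: 1.122/1.0997 − 1 = 2.0278%.
Portfolio Y real return: 1.136/1.0453 − 1 = 8.6769%.
Difference: 2.0278 − 8.6769 = -6.6491 pp.

-6.649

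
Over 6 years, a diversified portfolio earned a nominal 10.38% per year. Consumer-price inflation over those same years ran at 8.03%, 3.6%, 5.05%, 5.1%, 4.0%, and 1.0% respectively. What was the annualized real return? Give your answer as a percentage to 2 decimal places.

5.69%

Cumulative inflation factor: 1.0803 × 1.036 × 1.0505 × 1.051 × 1.040 × 1.010 ≈ 1.29795.
Nominal growth factor: 1.80860. Real growth factor = 1.80860 / 1.29795 ≈ 1.39343.
Annualized: 1.39343^(1/6) − 1 ≈ 0.05685.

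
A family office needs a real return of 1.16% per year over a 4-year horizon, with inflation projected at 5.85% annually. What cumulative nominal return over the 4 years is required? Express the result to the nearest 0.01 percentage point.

31.46%

Required annual nominal rate: (1+1.16%)(1+5.85%) − 1 = 7.07786%.
Cumulative over 4 years: (1 + 0.0707786)^4 − 1 ≈ 0.31462.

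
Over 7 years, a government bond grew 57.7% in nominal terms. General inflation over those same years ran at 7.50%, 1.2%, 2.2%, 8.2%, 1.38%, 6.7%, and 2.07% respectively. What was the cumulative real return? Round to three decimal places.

18.727%

Cumulative inflation factor: 1.0750 × 1.012 × 1.022 × 1.082 × 1.0138 × 1.067 × 1.0207 ≈ 1.32826.
Nominal growth factor: 1.57700. Real growth factor = 1.57700 / 1.32826 ≈ 1.18727.
Total real return ≈ 18.7271%.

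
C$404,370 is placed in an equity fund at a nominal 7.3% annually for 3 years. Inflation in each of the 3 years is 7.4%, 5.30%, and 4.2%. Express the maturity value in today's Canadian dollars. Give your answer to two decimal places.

C$423,913.96

Nominal value at maturity: C$404,370 × (1 + 7.3%)^3 ≈ C$499,549.00.
Price-level factor over 3 years: 1.074 × 1.0530 × 1.042 = 1.178420724.
Dividing the nominal maturity value by the price-level factor gives the value in today's money.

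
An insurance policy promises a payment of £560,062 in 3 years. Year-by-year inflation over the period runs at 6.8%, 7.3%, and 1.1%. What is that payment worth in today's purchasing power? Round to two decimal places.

£483,408.16

Price-level factor over 3 years: 1.068 × 1.073 × 1.011 = 1.158569604.
Purchasing power today: £560,062 divided by that factor.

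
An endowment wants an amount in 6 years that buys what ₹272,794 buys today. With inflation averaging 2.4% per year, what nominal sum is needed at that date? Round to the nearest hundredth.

₹314,510.07

Cumulative price-level factor: (1+2.4%)^6 ≈ 1.1529215046.
The nominal amount required is ₹272,794 scaled up by that factor.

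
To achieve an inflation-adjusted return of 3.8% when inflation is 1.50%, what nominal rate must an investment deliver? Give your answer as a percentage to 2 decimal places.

By the Fisher equation, 1 + r_nom = (1 + 3.8%)(1 + 1.50%) = 1.038 × 1.0150 = 1.05357.
So r_nom = 5.357%.

5.36%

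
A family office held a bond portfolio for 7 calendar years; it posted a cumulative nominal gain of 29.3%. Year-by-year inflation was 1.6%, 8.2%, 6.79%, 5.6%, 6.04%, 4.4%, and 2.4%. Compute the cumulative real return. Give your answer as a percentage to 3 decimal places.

Cumulative inflation factor: 1.016 × 1.082 × 1.0679 × 1.056 × 1.0604 × 1.044 × 1.024 ≈ 1.40535.
Nominal growth factor: 1.29300. Real growth factor = 1.29300 / 1.40535 ≈ 0.92005.
Total real return ≈ -7.9947%.

-7.995%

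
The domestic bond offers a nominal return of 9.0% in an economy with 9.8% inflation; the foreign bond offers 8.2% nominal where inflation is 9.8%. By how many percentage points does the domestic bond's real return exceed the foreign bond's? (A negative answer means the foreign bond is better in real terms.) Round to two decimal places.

0.73

The domestic bond real return: 1.090/1.098 − 1 = -0.729%.
The foreign bond real return: 1.082/1.098 − 1 = -1.457%.
Difference: -0.729 − (-1.457) = 0.728 pp.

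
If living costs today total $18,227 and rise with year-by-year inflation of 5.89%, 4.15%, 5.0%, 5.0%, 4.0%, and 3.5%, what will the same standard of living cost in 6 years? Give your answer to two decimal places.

$23,855.13

Cumulative price-level factor: 1.0589 × 1.0415 × 1.050 × 1.050 × 1.040 × 1.035 ≈ 1.3087795783.
The nominal amount required is $18,227 scaled up by that factor.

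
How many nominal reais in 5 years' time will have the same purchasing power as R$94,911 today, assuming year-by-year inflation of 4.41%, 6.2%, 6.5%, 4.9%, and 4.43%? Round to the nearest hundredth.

R$122,781.67

Cumulative price-level factor: 1.0441 × 1.062 × 1.065 × 1.049 × 1.0443 ≈ 1.2936505768.
The nominal amount required is R$94,911 scaled up by that factor.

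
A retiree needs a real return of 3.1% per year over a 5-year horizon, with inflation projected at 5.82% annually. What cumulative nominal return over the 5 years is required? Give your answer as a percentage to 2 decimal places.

Required annual nominal rate: (1+3.1%)(1+5.82%) − 1 = 9.10042%.
Cumulative over 5 years: (1 + 0.0910042)^5 − 1 ≈ 0.54572.

54.57%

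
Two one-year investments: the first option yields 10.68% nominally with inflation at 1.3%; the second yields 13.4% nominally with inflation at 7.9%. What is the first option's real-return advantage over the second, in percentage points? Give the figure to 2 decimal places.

4.16

The first option real return: 1.1068/1.013 − 1 = 9.260%.
The second real return: 1.134/1.079 − 1 = 5.097%.
Difference: 9.260 − 5.097 = 4.163 pp.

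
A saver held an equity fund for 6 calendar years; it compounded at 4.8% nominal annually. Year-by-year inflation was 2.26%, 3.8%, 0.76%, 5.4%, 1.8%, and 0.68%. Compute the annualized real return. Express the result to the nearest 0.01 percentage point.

2.31%

Cumulative inflation factor: 1.0226 × 1.038 × 1.0076 × 1.054 × 1.018 × 1.0068 ≈ 1.15537.
Nominal growth factor: 1.32485. Real growth factor = 1.32485 / 1.15537 ≈ 1.14669.
Annualized: 1.14669^(1/6) − 1 ≈ 0.02307.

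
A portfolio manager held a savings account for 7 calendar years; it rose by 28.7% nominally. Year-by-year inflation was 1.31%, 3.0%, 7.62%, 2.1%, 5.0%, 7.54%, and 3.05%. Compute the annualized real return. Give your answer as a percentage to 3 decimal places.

-0.513%

Cumulative inflation factor: 1.0131 × 1.030 × 1.0762 × 1.021 × 1.050 × 1.0754 × 1.0305 ≈ 1.33418.
Nominal growth factor: 1.28700. Real growth factor = 1.28700 / 1.33418 ≈ 0.96463.
Annualized: 0.96463^(1/7) − 1 ≈ -0.00513.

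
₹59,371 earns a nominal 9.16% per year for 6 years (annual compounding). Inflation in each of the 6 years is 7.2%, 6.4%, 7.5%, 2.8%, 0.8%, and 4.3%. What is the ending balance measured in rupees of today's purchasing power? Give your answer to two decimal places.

₹75,800.61

Nominal value at maturity: ₹59,371 × (1 + 9.16%)^6 ≈ ₹100,451.29.
Price-level factor over 6 years: 1.072 × 1.064 × 1.075 × 1.028 × 1.008 × 1.043 ≈ 1.3252042889.
The maturity value deflated by that factor is the answer in today's purchasing power.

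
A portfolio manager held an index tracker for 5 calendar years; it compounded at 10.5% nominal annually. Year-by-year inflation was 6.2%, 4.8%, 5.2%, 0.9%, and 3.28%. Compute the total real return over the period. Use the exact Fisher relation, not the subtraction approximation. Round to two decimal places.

35.02%

Cumulative inflation factor: 1.062 × 1.048 × 1.052 × 1.009 × 1.0328 ≈ 1.22014.
Nominal growth factor: 1.64745. Real growth factor = 1.64745 / 1.22014 ≈ 1.35021.
Total real return ≈ 35.0214%.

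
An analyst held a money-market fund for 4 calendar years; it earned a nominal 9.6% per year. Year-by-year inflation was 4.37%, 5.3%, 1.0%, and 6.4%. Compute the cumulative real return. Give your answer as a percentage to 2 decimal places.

22.17%

Cumulative inflation factor: 1.0437 × 1.053 × 1.010 × 1.064 ≈ 1.18105.
Nominal growth factor: 1.44292. Real growth factor = 1.44292 / 1.18105 ≈ 1.22173.
Total real return ≈ 22.1730%.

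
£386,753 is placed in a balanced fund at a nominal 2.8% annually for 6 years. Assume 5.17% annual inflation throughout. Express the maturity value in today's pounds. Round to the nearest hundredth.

£337,319.26

Nominal value at maturity: £386,753 × (1 + 2.8%)^6 ≈ £456,449.13.
Price-level factor over 6 years: (1 + 5.17%)^6 ≈ 1.3531665186.
The maturity value deflated by that factor is the answer in today's purchasing power.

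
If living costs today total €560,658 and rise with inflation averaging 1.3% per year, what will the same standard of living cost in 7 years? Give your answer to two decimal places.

Cumulative price-level factor: (1+1.3%)^7 ≈ 1.0946269025.
Multiplying €560,658 by the price-level factor gives the future nominal sum.

€613,711.33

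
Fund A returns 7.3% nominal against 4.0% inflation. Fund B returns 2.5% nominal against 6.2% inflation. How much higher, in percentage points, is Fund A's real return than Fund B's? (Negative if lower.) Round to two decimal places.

Fund A real return: 1.073/1.040 − 1 = 3.173%.
Fund B real return: 1.025/1.062 − 1 = -3.484%.
Difference: 3.173 − (-3.484) = 6.657 pp.

6.66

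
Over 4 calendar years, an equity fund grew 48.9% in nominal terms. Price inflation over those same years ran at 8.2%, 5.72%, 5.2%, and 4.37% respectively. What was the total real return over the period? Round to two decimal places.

Cumulative inflation factor: 1.082 × 1.0572 × 1.052 × 1.0437 ≈ 1.25596.
Nominal growth factor: 1.48900. Real growth factor = 1.48900 / 1.25596 ≈ 1.18555.
Total real return ≈ 18.5547%.

18.55%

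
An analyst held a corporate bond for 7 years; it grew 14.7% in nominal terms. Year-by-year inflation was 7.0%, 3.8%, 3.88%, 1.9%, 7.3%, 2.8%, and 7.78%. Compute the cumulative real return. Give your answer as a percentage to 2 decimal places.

Cumulative inflation factor: 1.070 × 1.038 × 1.0388 × 1.019 × 1.073 × 1.028 × 1.0778 ≈ 1.39771.
Nominal growth factor: 1.14700. Real growth factor = 1.14700 / 1.39771 ≈ 0.82063.
Total real return ≈ -17.9374%.

-17.94%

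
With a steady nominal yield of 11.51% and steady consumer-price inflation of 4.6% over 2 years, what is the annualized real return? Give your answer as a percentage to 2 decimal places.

With constant rates the annual real return is the same each year: (1+11.51%)/(1+4.6%) − 1 = 0.06606.

6.61%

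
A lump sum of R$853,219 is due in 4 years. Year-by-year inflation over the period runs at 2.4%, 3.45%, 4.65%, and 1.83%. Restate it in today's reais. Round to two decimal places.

R$755,814.27

Price-level factor over 4 years: 1.024 × 1.0345 × 1.0465 × 1.0183 ≈ 1.1288738896.
Purchasing power today: R$853,219 divided by that factor.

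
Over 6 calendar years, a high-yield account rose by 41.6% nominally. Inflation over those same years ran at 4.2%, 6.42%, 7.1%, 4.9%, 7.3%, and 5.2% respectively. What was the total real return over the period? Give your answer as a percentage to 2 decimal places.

0.69%

Cumulative inflation factor: 1.042 × 1.0642 × 1.071 × 1.049 × 1.073 × 1.052 ≈ 1.40628.
Nominal growth factor: 1.41600. Real growth factor = 1.41600 / 1.40628 ≈ 1.00691.
Total real return ≈ 0.6913%.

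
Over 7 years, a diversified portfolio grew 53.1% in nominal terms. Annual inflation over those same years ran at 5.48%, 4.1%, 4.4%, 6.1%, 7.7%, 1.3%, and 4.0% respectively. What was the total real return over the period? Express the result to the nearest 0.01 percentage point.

Cumulative inflation factor: 1.0548 × 1.041 × 1.044 × 1.061 × 1.077 × 1.013 × 1.040 ≈ 1.38005.
Nominal growth factor: 1.53100. Real growth factor = 1.53100 / 1.38005 ≈ 1.10938.
Total real return ≈ 10.9379%.

10.94%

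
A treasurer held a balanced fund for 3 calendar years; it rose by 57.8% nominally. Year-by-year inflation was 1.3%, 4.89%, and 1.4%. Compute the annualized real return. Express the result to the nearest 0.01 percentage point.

13.56%

Cumulative inflation factor: 1.013 × 1.0489 × 1.014 ≈ 1.07741.
Nominal growth factor: 1.57800. Real growth factor = 1.57800 / 1.07741 ≈ 1.46462.
Annualized: 1.46462^(1/3) − 1 ≈ 0.13564.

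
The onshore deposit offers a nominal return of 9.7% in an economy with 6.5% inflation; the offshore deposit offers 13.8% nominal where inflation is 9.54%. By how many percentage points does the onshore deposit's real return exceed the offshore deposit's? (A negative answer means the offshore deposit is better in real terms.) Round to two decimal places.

-0.88

The onshore deposit real return: 1.097/1.065 − 1 = 3.005%.
The offshore deposit real return: 1.138/1.0954 − 1 = 3.889%.
Difference: 3.005 − 3.889 = -0.884 pp.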